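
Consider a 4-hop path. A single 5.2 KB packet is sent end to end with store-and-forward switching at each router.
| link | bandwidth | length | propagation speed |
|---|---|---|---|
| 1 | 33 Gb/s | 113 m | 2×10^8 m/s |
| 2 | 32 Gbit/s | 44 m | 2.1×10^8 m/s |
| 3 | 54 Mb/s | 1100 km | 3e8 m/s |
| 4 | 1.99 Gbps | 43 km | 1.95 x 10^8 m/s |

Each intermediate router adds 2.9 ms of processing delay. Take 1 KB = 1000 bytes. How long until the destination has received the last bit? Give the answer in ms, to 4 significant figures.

L = 41600 bits.
Transmission delays (L/R per hop): 0.00126061, 0.0013, 0.77037, 0.0209045 ms; sum = 0.793835 ms.
Propagation delays (d/s per hop): 0.000565, 0.000209524, 3.66667, 0.220513 ms; sum = 3.88795 ms.
Processing at 3 router(s): 3 × 2.9 ms = 8.7 ms.
End-to-end = 13.38 ms.

13.38 ms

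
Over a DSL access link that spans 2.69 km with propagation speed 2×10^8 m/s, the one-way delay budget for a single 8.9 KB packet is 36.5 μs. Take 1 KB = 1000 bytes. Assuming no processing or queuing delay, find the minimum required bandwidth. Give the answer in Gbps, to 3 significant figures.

3.09 Gbps

L = 71200 bits.
Propagation delay = 2690 / 200000000 = 13.45 μs.
Transmission budget = 36.5 − 13.45 = 23.05 μs.
R ≥ L / t_tx = 71200 bits / 2.305e-05 s = 3.09 Gbps.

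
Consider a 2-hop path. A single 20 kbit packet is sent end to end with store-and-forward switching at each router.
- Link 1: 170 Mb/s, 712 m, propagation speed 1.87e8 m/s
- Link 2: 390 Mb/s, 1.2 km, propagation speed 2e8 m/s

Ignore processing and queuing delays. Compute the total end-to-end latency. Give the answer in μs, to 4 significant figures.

178.7 μs

L = 20000 bits.
Transmission delays (L/R per hop): 117.647, 51.2821 μs; sum = 168.929 μs.
Propagation delays (d/s per hop): 3.80749, 6 μs; sum = 9.80749 μs.
End-to-end = 178.7 μs.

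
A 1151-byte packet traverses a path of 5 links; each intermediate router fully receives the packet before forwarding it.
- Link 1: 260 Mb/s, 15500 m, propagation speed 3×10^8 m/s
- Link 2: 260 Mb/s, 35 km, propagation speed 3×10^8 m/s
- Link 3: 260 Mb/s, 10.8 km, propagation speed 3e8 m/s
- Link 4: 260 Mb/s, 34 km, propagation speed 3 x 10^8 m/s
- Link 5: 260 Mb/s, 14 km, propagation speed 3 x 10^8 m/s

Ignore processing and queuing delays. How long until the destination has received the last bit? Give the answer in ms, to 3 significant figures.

L = 1151 × 8 = 9208 bits.
Transmission delay per hop = L/R = 9208/260000000 = 0.0354154 ms; 5 hops → 0.177077 ms.
Propagation delays (d/s per hop): 0.0516667, 0.116667, 0.036, 0.113333, 0.0466667 ms; sum = 0.364333 ms.
End-to-end = 0.541 ms.

0.541 ms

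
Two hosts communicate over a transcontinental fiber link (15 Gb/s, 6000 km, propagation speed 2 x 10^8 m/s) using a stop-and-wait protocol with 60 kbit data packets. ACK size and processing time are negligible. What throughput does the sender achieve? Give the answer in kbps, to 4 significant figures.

t_tx = L/R = 60000/15000000000 = 4e-06 s.
t_prop = 6000000/200000000 = 0.03 s; RTT = 0.06 s.
Cycle = t_tx + RTT = 0.060004 s.
Throughput = L / cycle = 60000 / 0.060004 = 999.9 kbps.

999.9 kbps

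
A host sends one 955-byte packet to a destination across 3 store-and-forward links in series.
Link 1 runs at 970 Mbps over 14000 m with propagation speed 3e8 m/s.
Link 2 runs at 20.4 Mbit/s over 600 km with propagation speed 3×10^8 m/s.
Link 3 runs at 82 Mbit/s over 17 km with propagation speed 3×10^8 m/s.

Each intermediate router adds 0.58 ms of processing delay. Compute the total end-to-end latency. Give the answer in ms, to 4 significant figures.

L = 955 × 8 = 7640 bits.
Transmission delays (L/R per hop): 0.00787629, 0.37451, 0.0931707 ms; sum = 0.475557 ms.
Propagation delays (d/s per hop): 0.0466667, 2, 0.0566667 ms; sum = 2.10333 ms.
Processing at 2 router(s): 2 × 0.58 ms = 1.16 ms.
End-to-end = 3.739 ms.

3.739 ms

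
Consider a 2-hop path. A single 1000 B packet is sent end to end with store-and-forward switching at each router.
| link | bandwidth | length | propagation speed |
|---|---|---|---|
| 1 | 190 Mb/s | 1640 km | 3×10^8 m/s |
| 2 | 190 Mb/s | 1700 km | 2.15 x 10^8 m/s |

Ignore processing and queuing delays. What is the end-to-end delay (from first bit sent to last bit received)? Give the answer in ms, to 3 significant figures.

L = 1000 × 8 = 8000 bits.
Transmission delay per hop = L/R = 8000/190000000 = 0.0421053 ms; 2 hops → 0.0842105 ms.
Propagation delays (d/s per hop): 5.46667, 7.90698 ms; sum = 13.3736 ms.
End-to-end = 13.5 ms.

13.5 ms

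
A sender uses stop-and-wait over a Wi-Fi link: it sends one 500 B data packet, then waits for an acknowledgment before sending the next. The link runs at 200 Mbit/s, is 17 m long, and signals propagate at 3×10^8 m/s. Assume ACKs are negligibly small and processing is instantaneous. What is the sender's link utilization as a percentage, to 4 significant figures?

t_tx = L/R = 4000/200000000 = 2e-05 s.
t_prop = 17/300000000 = 5.66667e-08 s; RTT = 1.13333e-07 s.
Cycle = t_tx + RTT = 2.01133e-05 s.
Utilization = t_tx / cycle = 2e-05/2.01133e-05 = 99.44 %.

99.44 %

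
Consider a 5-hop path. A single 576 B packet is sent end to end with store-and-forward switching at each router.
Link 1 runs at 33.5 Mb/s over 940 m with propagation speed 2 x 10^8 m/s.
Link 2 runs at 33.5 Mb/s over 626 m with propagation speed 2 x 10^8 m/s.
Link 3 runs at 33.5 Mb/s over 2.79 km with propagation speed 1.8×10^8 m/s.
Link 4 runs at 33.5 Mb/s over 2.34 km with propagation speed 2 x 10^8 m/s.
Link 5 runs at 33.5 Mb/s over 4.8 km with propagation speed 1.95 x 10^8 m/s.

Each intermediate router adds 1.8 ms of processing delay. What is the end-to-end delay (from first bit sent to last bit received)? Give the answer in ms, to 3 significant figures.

L = 576 × 8 = 4608 bits.
Transmission delay per hop = L/R = 4608/33500000 = 0.137552 ms; 5 hops → 0.687761 ms.
Propagation delays (d/s per hop): 0.0047, 0.00313, 0.0155, 0.0117, 0.0246154 ms; sum = 0.0596454 ms.
Processing at 4 router(s): 4 × 1.8 ms = 7.2 ms.
End-to-end = 7.95 ms.

7.95 ms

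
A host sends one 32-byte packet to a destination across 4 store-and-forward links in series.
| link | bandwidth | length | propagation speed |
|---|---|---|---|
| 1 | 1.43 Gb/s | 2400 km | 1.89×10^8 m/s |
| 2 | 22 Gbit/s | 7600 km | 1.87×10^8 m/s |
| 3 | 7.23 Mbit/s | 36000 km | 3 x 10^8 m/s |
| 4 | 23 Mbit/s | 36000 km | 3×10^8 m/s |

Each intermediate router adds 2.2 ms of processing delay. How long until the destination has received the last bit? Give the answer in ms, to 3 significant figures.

L = 32 × 8 = 256 bits.
Transmission delays (L/R per hop): 0.000179021, 1.16364e-05, 0.035408, 0.0111304 ms; sum = 0.0467291 ms.
Propagation delays (d/s per hop): 12.6984, 40.6417, 120, 120 ms; sum = 293.34 ms.
Processing at 3 router(s): 3 × 2.2 ms = 6.6 ms.
End-to-end = 300 ms.

300 ms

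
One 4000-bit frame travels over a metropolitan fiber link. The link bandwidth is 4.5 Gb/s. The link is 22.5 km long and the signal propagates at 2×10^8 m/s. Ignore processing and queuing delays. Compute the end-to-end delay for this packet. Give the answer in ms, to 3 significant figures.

Transmission delay = L/R = 4000 / 4500000000 = 0.000888889 ms.
Propagation delay = d/s = 22500 m / 200000000 m/s = 0.1125 ms.
Total = 0.113 ms.

0.113 ms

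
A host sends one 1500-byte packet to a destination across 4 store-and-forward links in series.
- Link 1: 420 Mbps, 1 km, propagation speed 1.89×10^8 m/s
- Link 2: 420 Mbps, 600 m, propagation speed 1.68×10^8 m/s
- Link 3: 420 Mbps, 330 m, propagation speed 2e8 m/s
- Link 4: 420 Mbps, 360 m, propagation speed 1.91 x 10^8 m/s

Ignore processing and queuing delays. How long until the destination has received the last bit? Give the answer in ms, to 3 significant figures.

0.127 ms

L = 1500 × 8 = 12000 bits.
Transmission delay per hop = L/R = 12000/420000000 = 0.0285714 ms; 4 hops → 0.114286 ms.
Propagation delays (d/s per hop): 0.00529101, 0.00357143, 0.00165, 0.00188482 ms; sum = 0.0123973 ms.
End-to-end = 0.127 ms.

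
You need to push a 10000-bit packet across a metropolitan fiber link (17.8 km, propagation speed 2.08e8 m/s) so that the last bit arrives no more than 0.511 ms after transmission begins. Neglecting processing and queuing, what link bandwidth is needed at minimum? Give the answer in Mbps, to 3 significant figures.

23.5 Mbps

Propagation delay = 17800 / 208000000 = 0.0855769 ms.
Transmission budget = 0.511 − 0.0855769 = 0.425423 ms.
R ≥ L / t_tx = 10000 bits / 0.000425423 s = 23.5 Mbps.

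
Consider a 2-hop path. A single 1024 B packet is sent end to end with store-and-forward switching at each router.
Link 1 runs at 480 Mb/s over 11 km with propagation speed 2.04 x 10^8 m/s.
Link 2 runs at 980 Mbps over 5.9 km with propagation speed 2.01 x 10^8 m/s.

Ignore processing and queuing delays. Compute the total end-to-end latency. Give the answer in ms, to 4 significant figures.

L = 1024 × 8 = 8192 bits.
Transmission delays (L/R per hop): 0.0170667, 0.00835918 ms; sum = 0.0254259 ms.
Propagation delays (d/s per hop): 0.0539216, 0.0293532 ms; sum = 0.0832748 ms.
End-to-end = 0.1087 ms.

0.1087 ms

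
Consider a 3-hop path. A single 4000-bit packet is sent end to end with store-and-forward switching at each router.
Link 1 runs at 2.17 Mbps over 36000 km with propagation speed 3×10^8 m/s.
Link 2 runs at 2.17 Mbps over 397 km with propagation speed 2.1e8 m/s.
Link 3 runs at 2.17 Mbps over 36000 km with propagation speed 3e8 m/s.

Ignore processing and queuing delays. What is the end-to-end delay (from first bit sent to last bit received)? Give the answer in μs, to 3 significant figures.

Transmission delay per hop = L/R = 4000/2170000 = 1843.32 μs; 3 hops → 5529.95 μs.
Propagation delays (d/s per hop): 120000, 1890.48, 120000 μs; sum = 241890 μs.
End-to-end = 247000 μs.

247000 μs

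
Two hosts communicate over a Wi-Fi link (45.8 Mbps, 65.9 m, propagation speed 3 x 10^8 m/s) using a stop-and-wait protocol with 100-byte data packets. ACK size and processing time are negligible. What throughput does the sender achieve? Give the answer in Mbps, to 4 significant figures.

t_tx = L/R = 800/45800000 = 1.74672e-05 s.
t_prop = 65.9/300000000 = 2.19667e-07 s; RTT = 4.39333e-07 s.
Cycle = t_tx + RTT = 1.79066e-05 s.
Throughput = L / cycle = 800 / 1.79066e-05 = 44.68 Mbps.

44.68 Mbps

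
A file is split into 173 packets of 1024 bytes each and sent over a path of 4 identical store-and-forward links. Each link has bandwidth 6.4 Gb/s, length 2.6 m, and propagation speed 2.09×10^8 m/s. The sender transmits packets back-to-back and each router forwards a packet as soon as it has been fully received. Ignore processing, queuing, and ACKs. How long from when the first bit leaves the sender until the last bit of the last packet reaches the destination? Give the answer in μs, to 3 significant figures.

Per-hop transmission t_tx = L/R = 8192/6400000000 = 1.28 μs.
Per-hop propagation t_prop = 2.6/209000000 = 0.0124402 μs.
Pipeline fill: first packet needs 4·t_tx to clear all hops; remaining 172 packets each add one t_tx.
Total = (4+173-1)·t_tx + 4·t_prop = 176·1.28 + 4·0.0124402 = 225 μs.

225 μs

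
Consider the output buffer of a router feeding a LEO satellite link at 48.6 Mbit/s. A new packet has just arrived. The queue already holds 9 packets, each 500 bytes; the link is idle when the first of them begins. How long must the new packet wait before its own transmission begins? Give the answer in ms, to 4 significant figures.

0.7407 ms

Each queued packet: L/R = 4000/48600000 = 0.0823045 ms.
9 queued → 0.740741 ms.
Queuing delay = 0.7407 ms.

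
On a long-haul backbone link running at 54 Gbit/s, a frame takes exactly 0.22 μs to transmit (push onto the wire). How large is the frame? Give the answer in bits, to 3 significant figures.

L = R × t_tx = 54000000000 b/s × 2.2e-07 s = 11880 bits.

11900 bits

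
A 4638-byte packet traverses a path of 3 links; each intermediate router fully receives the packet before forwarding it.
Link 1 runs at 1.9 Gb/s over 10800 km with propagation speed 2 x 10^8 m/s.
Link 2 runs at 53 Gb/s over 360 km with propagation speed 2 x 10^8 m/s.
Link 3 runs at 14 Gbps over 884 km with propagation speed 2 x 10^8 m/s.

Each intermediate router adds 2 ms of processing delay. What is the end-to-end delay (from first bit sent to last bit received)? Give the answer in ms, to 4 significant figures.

L = 4638 × 8 = 37104 bits.
Transmission delays (L/R per hop): 0.0195284, 0.000700075, 0.00265029 ms; sum = 0.0228788 ms.
Propagation delays (d/s per hop): 54, 1.8, 4.42 ms; sum = 60.22 ms.
Processing at 2 router(s): 2 × 2 ms = 4 ms.
End-to-end = 64.24 ms.

64.24 ms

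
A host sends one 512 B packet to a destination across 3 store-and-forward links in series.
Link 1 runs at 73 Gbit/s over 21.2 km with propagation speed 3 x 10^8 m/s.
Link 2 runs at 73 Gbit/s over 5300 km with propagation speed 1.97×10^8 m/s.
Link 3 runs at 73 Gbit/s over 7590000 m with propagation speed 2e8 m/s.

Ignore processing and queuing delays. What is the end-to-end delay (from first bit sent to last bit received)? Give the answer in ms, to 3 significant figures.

64.9 ms

L = 512 × 8 = 4096 bits.
Transmission delay per hop = L/R = 4096/73000000000 = 5.61096e-05 ms; 3 hops → 0.000168329 ms.
Propagation delays (d/s per hop): 0.0706667, 26.9036, 37.95 ms; sum = 64.9242 ms.
End-to-end = 64.9 ms.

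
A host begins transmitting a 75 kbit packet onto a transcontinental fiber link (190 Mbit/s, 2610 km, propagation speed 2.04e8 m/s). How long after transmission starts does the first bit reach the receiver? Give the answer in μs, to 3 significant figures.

First bit experiences only propagation delay: d/s = 2610000/204000000 = 12800 μs.

12800 μs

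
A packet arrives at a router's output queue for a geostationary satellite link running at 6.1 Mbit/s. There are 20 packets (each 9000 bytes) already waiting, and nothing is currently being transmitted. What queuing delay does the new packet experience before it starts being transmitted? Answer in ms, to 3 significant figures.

Each queued packet: L/R = 72000/6100000 = 11.8033 ms.
20 queued → 236.066 ms.
Queuing delay = 236 ms.

236 ms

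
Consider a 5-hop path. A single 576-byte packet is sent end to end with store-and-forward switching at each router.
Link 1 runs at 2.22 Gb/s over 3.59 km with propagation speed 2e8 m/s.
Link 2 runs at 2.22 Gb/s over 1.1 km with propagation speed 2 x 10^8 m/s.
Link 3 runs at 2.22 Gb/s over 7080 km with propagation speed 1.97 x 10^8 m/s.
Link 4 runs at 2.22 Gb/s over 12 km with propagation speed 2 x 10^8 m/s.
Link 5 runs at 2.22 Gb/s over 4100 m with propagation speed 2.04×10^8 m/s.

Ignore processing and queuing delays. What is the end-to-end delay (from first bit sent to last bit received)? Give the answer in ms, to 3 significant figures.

36.1 ms

L = 576 × 8 = 4608 bits.
Transmission delay per hop = L/R = 4608/2220000000 = 0.00207568 ms; 5 hops → 0.0103784 ms.
Propagation delays (d/s per hop): 0.01795, 0.0055, 35.9391, 0.06, 0.020098 ms; sum = 36.0426 ms.
End-to-end = 36.1 ms.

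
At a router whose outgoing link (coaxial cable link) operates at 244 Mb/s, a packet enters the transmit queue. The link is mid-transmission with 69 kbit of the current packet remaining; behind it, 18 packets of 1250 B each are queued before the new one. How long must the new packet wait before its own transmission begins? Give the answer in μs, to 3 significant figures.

Each queued packet: L/R = 10000/244000000 = 40.9836 μs.
18 queued → 737.705 μs.
Plus remaining 69000 bits of current packet: 282.787 μs.
Queuing delay = 1020 μs.

1020 μs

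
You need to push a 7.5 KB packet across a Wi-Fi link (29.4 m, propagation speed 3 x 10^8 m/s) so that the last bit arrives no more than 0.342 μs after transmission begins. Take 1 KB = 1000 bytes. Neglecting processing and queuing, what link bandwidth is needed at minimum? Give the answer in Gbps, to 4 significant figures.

245.9 Gbps

L = 60000 bits.
Propagation delay = 29.4 / 300000000 = 0.098 μs.
Transmission budget = 0.342 − 0.098 = 0.244 μs.
R ≥ L / t_tx = 60000 bits / 2.44e-07 s = 245.9 Gbps.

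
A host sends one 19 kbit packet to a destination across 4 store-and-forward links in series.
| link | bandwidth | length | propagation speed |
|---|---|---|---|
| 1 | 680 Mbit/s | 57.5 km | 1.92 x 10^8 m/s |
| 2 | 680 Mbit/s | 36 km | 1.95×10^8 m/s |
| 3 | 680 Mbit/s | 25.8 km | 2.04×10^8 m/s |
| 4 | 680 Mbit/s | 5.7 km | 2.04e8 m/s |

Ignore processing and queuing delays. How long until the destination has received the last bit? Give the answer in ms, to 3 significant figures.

L = 19000 bits.
Transmission delay per hop = L/R = 19000/680000000 = 0.0279412 ms; 4 hops → 0.111765 ms.
Propagation delays (d/s per hop): 0.299479, 0.184615, 0.126471, 0.0279412 ms; sum = 0.638506 ms.
End-to-end = 0.750 ms.

0.750 ms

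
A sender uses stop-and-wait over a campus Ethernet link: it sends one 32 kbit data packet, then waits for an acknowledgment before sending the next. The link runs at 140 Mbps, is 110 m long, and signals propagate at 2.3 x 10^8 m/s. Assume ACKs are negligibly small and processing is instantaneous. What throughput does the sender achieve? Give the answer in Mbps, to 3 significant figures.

t_tx = L/R = 32000/140000000 = 0.000228571 s.
t_prop = 110/2.3e+08 = 4.78261e-07 s; RTT = 9.56522e-07 s.
Cycle = t_tx + RTT = 0.000229528 s.
Throughput = L / cycle = 32000 / 0.000229528 = 139 Mbps.

139 Mbps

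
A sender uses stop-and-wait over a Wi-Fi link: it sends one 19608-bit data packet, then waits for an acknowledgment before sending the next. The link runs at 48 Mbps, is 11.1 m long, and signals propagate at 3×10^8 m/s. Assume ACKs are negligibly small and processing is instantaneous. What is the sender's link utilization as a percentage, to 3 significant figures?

100 %

t_tx = L/R = 19608/48000000 = 0.0004085 s.
t_prop = 11.1/300000000 = 3.7e-08 s; RTT = 7.4e-08 s.
Cycle = t_tx + RTT = 0.000408574 s.
Utilization = t_tx / cycle = 0.0004085/0.000408574 = 100 %.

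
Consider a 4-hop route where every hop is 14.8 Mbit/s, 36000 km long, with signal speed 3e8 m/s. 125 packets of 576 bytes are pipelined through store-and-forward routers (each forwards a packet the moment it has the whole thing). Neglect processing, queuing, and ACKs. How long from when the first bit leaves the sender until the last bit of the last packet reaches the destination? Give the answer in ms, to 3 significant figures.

520 ms

Per-hop transmission t_tx = L/R = 4608/14800000 = 0.311351 ms.
Per-hop propagation t_prop = 36000000/300000000 = 120 ms.
Pipeline fill: first packet needs 4·t_tx to clear all hops; remaining 124 packets each add one t_tx.
Total = (4+125-1)·t_tx + 4·t_prop = 128·0.311351 + 4·120 = 520 ms.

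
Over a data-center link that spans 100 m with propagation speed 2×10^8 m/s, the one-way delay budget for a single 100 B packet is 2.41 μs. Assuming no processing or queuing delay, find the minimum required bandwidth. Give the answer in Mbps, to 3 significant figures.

419 Mbps

L = 800 bits.
Propagation delay = 100 / 200000000 = 0.5 μs.
Transmission budget = 2.41 − 0.5 = 1.91 μs.
R ≥ L / t_tx = 800 bits / 1.91e-06 s = 419 Mbps.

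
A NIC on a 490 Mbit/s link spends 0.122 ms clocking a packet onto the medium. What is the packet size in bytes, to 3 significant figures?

L = R × t_tx = 490000000 b/s × 0.000122 s = 59780 bits.
In bytes: 59780 / 8 = 7470 bytes.

7470 bytes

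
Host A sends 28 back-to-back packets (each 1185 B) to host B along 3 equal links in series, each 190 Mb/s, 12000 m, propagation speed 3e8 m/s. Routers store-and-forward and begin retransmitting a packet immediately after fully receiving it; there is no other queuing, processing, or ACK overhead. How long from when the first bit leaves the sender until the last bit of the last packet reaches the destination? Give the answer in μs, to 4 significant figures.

1617 μs

Per-hop transmission t_tx = L/R = 9480/190000000 = 49.8947 μs.
Per-hop propagation t_prop = 12000/300000000 = 40 μs.
Pipeline fill: first packet needs 3·t_tx to clear all hops; remaining 27 packets each add one t_tx.
Total = (3+28-1)·t_tx + 3·t_prop = 30·49.8947 + 3·40 = 1617 μs.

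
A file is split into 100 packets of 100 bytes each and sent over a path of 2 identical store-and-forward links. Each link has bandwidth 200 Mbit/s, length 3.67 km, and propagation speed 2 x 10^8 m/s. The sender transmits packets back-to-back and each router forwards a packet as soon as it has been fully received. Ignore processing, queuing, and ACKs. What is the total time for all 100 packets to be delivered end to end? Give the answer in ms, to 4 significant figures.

0.4407 ms

Per-hop transmission t_tx = L/R = 800/200000000 = 0.004 ms.
Per-hop propagation t_prop = 3670/200000000 = 0.01835 ms.
Pipeline fill: first packet needs 2·t_tx to clear all hops; remaining 99 packets each add one t_tx.
Total = (2+100-1)·t_tx + 2·t_prop = 101·0.004 + 2·0.01835 = 0.4407 ms.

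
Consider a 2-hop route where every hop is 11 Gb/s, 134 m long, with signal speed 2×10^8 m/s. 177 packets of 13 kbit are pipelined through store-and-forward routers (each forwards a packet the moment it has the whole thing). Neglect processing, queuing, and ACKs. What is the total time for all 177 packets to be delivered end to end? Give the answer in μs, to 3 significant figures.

Per-hop transmission t_tx = L/R = 13000/11000000000 = 1.18182 μs.
Per-hop propagation t_prop = 134/200000000 = 0.67 μs.
Pipeline fill: first packet needs 2·t_tx to clear all hops; remaining 176 packets each add one t_tx.
Total = (2+177-1)·t_tx + 2·t_prop = 178·1.18182 + 2·0.67 = 212 μs.

212 μs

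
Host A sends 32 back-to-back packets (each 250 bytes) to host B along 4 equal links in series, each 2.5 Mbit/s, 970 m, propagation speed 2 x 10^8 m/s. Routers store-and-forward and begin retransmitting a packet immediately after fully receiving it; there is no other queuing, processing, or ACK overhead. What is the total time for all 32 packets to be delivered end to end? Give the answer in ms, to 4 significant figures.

28.02 ms

Per-hop transmission t_tx = L/R = 2000/2500000 = 0.8 ms.
Per-hop propagation t_prop = 970/200000000 = 0.00485 ms.
Pipeline fill: first packet needs 4·t_tx to clear all hops; remaining 31 packets each add one t_tx.
Total = (4+32-1)·t_tx + 4·t_prop = 35·0.8 + 4·0.00485 = 28.02 ms.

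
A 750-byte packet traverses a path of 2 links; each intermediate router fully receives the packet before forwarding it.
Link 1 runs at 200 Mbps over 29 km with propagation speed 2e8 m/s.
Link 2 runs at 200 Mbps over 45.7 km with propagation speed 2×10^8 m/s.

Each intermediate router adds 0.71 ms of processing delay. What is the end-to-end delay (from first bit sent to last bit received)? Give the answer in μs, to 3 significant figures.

1140 μs

L = 750 × 8 = 6000 bits.
Transmission delay per hop = L/R = 6000/200000000 = 30 μs; 2 hops → 60 μs.
Propagation delays (d/s per hop): 145, 228.5 μs; sum = 373.5 μs.
Processing at 1 router(s): 1 × 0.71 ms = 710 μs.
End-to-end = 1140 μs.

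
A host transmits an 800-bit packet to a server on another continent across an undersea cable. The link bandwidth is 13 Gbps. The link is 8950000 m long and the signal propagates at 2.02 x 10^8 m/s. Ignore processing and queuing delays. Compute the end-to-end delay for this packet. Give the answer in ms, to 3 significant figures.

Transmission delay = L/R = 800 / 13000000000 = 6.15385e-05 ms.
Propagation delay = d/s = 8950000 m / 202000000 m/s = 44.3069 ms.
Total = 44.3 ms.

44.3 ms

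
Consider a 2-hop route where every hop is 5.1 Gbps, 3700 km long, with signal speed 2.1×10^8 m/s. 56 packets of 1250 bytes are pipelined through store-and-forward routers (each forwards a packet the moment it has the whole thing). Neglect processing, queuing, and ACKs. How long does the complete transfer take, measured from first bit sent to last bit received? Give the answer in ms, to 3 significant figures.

35.3 ms

Per-hop transmission t_tx = L/R = 10000/5100000000 = 0.00196078 ms.
Per-hop propagation t_prop = 3700000/210000000 = 17.619 ms.
Pipeline fill: first packet needs 2·t_tx to clear all hops; remaining 55 packets each add one t_tx.
Total = (2+56-1)·t_tx + 2·t_prop = 57·0.00196078 + 2·17.619 = 35.3 ms.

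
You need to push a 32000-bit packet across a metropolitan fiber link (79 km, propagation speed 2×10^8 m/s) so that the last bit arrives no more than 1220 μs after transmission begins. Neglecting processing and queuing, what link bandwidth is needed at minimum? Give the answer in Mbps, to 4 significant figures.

38.79 Mbps

Propagation delay = 79000 / 200000000 = 395 μs.
Transmission budget = 1220 − 395 = 825 μs.
R ≥ L / t_tx = 32000 bits / 0.000825 s = 38.79 Mbps.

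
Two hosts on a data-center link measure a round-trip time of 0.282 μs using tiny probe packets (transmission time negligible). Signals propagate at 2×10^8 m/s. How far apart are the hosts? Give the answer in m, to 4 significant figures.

28.20 m

One-way propagation = RTT/2 = 0.141 μs.
d = s × t = 200000000 × 1.41e-07 = 28.20 m.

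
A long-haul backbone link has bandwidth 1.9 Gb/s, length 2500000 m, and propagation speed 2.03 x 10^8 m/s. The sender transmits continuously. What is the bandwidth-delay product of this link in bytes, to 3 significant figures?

Propagation delay = 2500000 / 2.03e+08 = 0.0123153 s.
BDP = R × t_prop = 1900000000 × 0.0123153 = 23399000 bits.
In bytes: 23399000/8 = 2920000 bytes.

2920000 bytes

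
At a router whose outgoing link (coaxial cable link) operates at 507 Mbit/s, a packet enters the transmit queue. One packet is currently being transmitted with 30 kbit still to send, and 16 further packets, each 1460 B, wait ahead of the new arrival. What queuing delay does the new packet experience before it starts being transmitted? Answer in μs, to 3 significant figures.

Each queued packet: L/R = 11680/507000000 = 23.0375 μs.
16 queued → 368.6 μs.
Plus remaining 30000 bits of current packet: 59.1716 μs.
Queuing delay = 428 μs.

428 μs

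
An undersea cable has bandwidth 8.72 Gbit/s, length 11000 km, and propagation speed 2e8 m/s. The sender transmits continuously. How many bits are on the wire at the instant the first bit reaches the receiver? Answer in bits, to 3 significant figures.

Propagation delay = 11000000 / 200000000 = 0.055 s.
BDP = R × t_prop = 8720000000 × 0.055 = 479600000 bits.

480000000 bits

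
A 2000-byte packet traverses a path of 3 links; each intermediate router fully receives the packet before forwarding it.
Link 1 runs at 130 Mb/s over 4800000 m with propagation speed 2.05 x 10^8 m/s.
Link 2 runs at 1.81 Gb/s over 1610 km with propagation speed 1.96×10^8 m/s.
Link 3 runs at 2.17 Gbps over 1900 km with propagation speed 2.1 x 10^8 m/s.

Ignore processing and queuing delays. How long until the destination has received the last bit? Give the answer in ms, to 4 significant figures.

40.82 ms

L = 2000 × 8 = 16000 bits.
Transmission delays (L/R per hop): 0.123077, 0.00883978, 0.00737327 ms; sum = 0.13929 ms.
Propagation delays (d/s per hop): 23.4146, 8.21429, 9.04762 ms; sum = 40.6765 ms.
End-to-end = 40.82 ms.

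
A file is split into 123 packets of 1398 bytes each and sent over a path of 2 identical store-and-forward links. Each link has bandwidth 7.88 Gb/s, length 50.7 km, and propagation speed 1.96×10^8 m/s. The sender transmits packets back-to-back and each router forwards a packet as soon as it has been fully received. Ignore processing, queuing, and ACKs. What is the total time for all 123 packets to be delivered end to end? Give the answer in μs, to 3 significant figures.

693 μs

Per-hop transmission t_tx = L/R = 11184/7880000000 = 1.41929 μs.
Per-hop propagation t_prop = 50700/196000000 = 258.673 μs.
Pipeline fill: first packet needs 2·t_tx to clear all hops; remaining 122 packets each add one t_tx.
Total = (2+123-1)·t_tx + 2·t_prop = 124·1.41929 + 2·258.673 = 693 μs.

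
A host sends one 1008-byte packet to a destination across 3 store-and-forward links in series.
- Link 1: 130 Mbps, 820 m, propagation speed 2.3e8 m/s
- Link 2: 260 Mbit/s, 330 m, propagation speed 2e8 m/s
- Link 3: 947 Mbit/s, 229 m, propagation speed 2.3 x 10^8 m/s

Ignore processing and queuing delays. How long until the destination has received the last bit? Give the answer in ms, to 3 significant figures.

L = 1008 × 8 = 8064 bits.
Transmission delays (L/R per hop): 0.0620308, 0.0310154, 0.00851531 ms; sum = 0.101561 ms.
Propagation delays (d/s per hop): 0.00356522, 0.00165, 0.000995652 ms; sum = 0.00621087 ms.
End-to-end = 0.108 ms.

0.108 ms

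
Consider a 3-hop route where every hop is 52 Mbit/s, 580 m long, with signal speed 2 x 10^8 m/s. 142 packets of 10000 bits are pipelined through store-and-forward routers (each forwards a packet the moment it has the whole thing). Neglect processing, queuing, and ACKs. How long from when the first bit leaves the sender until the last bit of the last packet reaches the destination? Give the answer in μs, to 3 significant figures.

27700 μs

Per-hop transmission t_tx = L/R = 10000/52000000 = 192.308 μs.
Per-hop propagation t_prop = 580/200000000 = 2.9 μs.
Pipeline fill: first packet needs 3·t_tx to clear all hops; remaining 141 packets each add one t_tx.
Total = (3+142-1)·t_tx + 3·t_prop = 144·192.308 + 3·2.9 = 27700 μs.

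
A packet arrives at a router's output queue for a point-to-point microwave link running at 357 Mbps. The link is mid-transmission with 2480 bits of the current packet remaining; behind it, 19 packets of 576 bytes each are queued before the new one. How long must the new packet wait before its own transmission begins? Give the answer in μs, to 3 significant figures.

252 μs

Each queued packet: L/R = 4608/357000000 = 12.9076 μs.
19 queued → 245.244 μs.
Plus remaining 2480 bits of current packet: 6.94678 μs.
Queuing delay = 252 μs.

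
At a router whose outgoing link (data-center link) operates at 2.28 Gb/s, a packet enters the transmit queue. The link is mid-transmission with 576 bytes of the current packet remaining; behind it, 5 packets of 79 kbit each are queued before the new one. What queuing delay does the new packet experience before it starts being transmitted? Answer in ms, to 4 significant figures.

0.1753 ms

Each queued packet: L/R = 79000/2280000000 = 0.0346491 ms.
5 queued → 0.173246 ms.
Plus remaining 4608 bits of current packet: 0.00202105 ms.
Queuing delay = 0.1753 ms.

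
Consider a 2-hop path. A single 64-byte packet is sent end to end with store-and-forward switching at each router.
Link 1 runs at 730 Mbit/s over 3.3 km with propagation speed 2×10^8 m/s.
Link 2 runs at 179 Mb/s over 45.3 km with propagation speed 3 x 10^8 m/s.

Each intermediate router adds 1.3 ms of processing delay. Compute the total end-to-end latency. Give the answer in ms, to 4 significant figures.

1.471 ms

L = 64 × 8 = 512 bits.
Transmission delays (L/R per hop): 0.00070137, 0.00286034 ms; sum = 0.00356171 ms.
Propagation delays (d/s per hop): 0.0165, 0.151 ms; sum = 0.1675 ms.
Processing at 1 router(s): 1 × 1.3 ms = 1.3 ms.
End-to-end = 1.471 ms.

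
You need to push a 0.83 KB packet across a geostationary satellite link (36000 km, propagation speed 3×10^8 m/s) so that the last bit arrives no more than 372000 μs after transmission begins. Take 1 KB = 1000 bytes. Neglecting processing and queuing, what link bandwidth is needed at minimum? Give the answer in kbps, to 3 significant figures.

L = 6640 bits.
Propagation delay = 36000000 / 300000000 = 120000 μs.
Transmission budget = 372000 − 120000 = 252000 μs.
R ≥ L / t_tx = 6640 bits / 0.252 s = 26.3 kbps.

26.3 kbps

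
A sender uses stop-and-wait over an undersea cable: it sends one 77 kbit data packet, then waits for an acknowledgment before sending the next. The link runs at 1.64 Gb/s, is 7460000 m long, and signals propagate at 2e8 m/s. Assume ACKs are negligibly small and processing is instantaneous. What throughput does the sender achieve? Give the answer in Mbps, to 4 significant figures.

1.032 Mbps

t_tx = L/R = 77000/1640000000 = 4.69512e-05 s.
t_prop = 7460000/200000000 = 0.0373 s; RTT = 0.0746 s.
Cycle = t_tx + RTT = 0.074647 s.
Throughput = L / cycle = 77000 / 0.074647 = 1.032 Mbps.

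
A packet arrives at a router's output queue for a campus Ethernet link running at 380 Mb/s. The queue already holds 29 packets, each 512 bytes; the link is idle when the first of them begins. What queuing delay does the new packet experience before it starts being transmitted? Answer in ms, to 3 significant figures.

0.313 ms

Each queued packet: L/R = 4096/380000000 = 0.0107789 ms.
29 queued → 0.312589 ms.
Queuing delay = 0.313 ms.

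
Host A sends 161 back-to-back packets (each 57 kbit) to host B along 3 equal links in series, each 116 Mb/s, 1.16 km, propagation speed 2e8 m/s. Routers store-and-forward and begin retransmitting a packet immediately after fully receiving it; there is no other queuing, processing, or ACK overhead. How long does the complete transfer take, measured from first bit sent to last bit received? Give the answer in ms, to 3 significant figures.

Per-hop transmission t_tx = L/R = 57000/116000000 = 0.491379 ms.
Per-hop propagation t_prop = 1160/200000000 = 0.0058 ms.
Pipeline fill: first packet needs 3·t_tx to clear all hops; remaining 160 packets each add one t_tx.
Total = (3+161-1)·t_tx + 3·t_prop = 163·0.491379 + 3·0.0058 = 80.1 ms.

80.1 ms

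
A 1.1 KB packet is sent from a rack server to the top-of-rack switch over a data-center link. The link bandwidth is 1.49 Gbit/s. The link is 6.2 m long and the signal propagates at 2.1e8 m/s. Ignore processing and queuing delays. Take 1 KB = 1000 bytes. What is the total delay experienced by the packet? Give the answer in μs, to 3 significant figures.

L = 8800 bits.
Transmission delay = L/R = 8800 / 1490000000 = 5.90604 μs.
Propagation delay = d/s = 6.2 m / 210000000 m/s = 0.0295238 μs.
Total = 5.94 μs.

5.94 μs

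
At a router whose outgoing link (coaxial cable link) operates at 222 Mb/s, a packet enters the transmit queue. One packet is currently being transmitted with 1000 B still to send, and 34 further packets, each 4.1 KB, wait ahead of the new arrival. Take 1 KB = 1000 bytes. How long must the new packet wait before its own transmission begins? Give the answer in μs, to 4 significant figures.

Each queued packet: L/R = 32800/222000000 = 147.748 μs.
34 queued → 5023.42 μs.
Plus remaining 8000 bits of current packet: 36.036 μs.
Queuing delay = 5059 μs.

5059 μs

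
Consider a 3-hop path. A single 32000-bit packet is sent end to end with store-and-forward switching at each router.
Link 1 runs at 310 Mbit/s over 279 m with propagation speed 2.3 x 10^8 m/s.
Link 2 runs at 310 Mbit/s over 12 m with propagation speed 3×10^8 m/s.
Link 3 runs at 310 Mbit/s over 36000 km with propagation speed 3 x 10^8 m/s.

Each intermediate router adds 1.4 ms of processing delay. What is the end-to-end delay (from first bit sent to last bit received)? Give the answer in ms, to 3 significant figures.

123 ms

Transmission delay per hop = L/R = 32000/310000000 = 0.103226 ms; 3 hops → 0.309677 ms.
Propagation delays (d/s per hop): 0.00121304, 4e-05, 120 ms; sum = 120.001 ms.
Processing at 2 router(s): 2 × 1.4 ms = 2.8 ms.
End-to-end = 123 ms.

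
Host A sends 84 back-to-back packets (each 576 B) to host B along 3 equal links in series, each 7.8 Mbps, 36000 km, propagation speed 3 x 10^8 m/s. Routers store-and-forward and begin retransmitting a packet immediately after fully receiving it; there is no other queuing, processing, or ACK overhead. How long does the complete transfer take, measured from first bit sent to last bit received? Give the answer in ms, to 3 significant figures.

Per-hop transmission t_tx = L/R = 4608/7800000 = 0.590769 ms.
Per-hop propagation t_prop = 36000000/300000000 = 120 ms.
Pipeline fill: first packet needs 3·t_tx to clear all hops; remaining 83 packets each add one t_tx.
Total = (3+84-1)·t_tx + 3·t_prop = 86·0.590769 + 3·120 = 411 ms.

411 ms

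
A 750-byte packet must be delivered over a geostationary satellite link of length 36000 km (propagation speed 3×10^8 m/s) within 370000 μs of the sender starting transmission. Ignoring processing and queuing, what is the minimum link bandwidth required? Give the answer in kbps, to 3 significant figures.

L = 6000 bits.
Propagation delay = 36000000 / 300000000 = 120000 μs.
Transmission budget = 370000 − 120000 = 250000 μs.
R ≥ L / t_tx = 6000 bits / 0.25 s = 24.0 kbps.

24.0 kbps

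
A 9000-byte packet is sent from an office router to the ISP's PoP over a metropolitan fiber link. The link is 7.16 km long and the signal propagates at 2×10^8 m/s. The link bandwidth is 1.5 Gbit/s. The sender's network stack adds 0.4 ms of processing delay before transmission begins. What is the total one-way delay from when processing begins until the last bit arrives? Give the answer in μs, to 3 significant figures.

484 μs

L = 9000 × 8 = 72000 bits.
Transmission delay = L/R = 72000 / 1500000000 = 48 μs.
Propagation delay = d/s = 7160 m / 200000000 m/s = 35.8 μs.
Plus processing delay 0.4 ms = 400 μs.
Total = 484 μs.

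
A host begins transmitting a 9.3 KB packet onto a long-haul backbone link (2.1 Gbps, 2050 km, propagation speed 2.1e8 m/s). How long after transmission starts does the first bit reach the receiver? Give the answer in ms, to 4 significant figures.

First bit experiences only propagation delay: d/s = 2050000/210000000 = 9.762 ms.

9.762 ms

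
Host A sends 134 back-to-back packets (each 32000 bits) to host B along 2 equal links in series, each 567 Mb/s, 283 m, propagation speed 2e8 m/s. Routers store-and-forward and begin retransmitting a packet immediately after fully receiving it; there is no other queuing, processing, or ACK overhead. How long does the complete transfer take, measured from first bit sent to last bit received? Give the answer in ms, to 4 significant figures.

Per-hop transmission t_tx = L/R = 32000/567000000 = 0.0564374 ms.
Per-hop propagation t_prop = 283/200000000 = 0.001415 ms.
Pipeline fill: first packet needs 2·t_tx to clear all hops; remaining 133 packets each add one t_tx.
Total = (2+134-1)·t_tx + 2·t_prop = 135·0.0564374 + 2·0.001415 = 7.622 ms.

7.622 ms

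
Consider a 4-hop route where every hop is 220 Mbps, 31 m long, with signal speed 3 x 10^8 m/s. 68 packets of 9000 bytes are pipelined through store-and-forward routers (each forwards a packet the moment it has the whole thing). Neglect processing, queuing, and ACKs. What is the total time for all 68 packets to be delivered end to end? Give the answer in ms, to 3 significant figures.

Per-hop transmission t_tx = L/R = 72000/220000000 = 0.327273 ms.
Per-hop propagation t_prop = 31/300000000 = 0.000103333 ms.
Pipeline fill: first packet needs 4·t_tx to clear all hops; remaining 67 packets each add one t_tx.
Total = (4+68-1)·t_tx + 4·t_prop = 71·0.327273 + 4·0.000103333 = 23.2 ms.

23.2 ms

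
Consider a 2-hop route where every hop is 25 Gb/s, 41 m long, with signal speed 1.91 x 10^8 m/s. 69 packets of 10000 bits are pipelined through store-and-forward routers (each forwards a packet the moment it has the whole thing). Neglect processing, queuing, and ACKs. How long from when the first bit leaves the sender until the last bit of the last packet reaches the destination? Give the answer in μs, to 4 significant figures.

Per-hop transmission t_tx = L/R = 10000/25000000000 = 0.4 μs.
Per-hop propagation t_prop = 41/191000000 = 0.21466 μs.
Pipeline fill: first packet needs 2·t_tx to clear all hops; remaining 68 packets each add one t_tx.
Total = (2+69-1)·t_tx + 2·t_prop = 70·0.4 + 2·0.21466 = 28.43 μs.

28.43 μs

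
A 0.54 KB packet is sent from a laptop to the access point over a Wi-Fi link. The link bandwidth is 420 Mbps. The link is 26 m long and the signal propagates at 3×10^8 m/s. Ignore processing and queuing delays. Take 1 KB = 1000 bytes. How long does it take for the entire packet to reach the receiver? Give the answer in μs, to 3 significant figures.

L = 4320 bits.
Transmission delay = L/R = 4320 / 420000000 = 10.2857 μs.
Propagation delay = d/s = 26 m / 300000000 m/s = 0.0866667 μs.
Total = 10.4 μs.

10.4 μs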